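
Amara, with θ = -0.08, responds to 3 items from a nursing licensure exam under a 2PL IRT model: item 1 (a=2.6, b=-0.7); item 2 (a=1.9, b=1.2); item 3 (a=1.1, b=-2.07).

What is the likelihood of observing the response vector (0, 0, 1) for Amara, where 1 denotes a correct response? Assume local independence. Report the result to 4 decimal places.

0.1375

P(θ) = 1 / (1 + exp(−a(θ − b)))
P_1 = 1/(1+e^{-1.6120}) = 0.8337
P_2 = 1/(1+e^{2.4320}) = 0.0808
P_3 = 1/(1+e^{-2.1890}) = 0.8993
L = (1−P_1) × (1−P_2) × P_3 = 0.1663 × 0.9192 × 0.8993 = 0.13748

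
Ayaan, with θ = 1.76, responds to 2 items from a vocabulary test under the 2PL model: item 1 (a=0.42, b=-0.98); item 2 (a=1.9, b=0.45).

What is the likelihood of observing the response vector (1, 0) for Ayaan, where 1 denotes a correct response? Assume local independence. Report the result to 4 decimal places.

P(θ) = 1 / (1 + exp(−a(θ − b)))
P_1 = 1/(1+e^{-1.1508}) = 0.7597
P_2 = 1/(1+e^{-2.4890}) = 0.9234
L = P_1 × (1−P_2) = 0.7597 × 0.0766 = 0.05821

0.0582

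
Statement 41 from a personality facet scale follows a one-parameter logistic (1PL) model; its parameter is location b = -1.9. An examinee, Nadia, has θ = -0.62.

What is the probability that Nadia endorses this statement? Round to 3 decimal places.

0.782

P(θ) = 1 / (1 + exp(−(θ − b)))
Exponent: (-0.62 − (-1.9)) = 1.2800
1/(1 + e^{-1.2800}) = 0.7824
P = 0.7824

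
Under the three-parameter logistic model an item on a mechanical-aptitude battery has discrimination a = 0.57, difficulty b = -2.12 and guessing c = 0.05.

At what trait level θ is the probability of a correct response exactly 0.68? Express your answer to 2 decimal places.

P(θ) = c + (1 − c) · 1 / (1 + exp(−a(θ − b)))
Remove guessing floor: (0.68 − 0.05)/(1 − 0.05) = 0.6632
logit = ln(0.6632/0.3368) = 0.6774
θ = b + logit/(a) = -2.12 + 0.6774/0.5700 = -0.9316

-0.93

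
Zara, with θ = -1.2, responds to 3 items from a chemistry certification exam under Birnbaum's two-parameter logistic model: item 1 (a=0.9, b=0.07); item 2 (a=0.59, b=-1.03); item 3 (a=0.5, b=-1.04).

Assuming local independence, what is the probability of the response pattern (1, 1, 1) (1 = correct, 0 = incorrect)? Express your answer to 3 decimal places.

P(θ) = 1 / (1 + exp(−a(θ − b)))
P_1 = 1/(1+e^{1.1430}) = 0.2418
P_2 = 1/(1+e^{0.1003}) = 0.4749
P_3 = 1/(1+e^{0.0800}) = 0.4800
L = P_1 × P_2 × P_3 = 0.2418 × 0.4749 × 0.4800 = 0.05512

0.055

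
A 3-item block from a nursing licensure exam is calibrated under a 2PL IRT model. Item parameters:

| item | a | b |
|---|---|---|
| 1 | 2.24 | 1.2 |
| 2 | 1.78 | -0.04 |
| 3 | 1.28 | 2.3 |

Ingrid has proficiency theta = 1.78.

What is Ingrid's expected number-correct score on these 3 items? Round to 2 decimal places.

P(theta) = 1 / (1 + exp(−a(theta − b)))
P_1 = 1/(1+e^{-1.2992}) = 0.7857
P_2 = 1/(1+e^{-3.2396}) = 0.9623
P_3 = 1/(1+e^{0.6656}) = 0.3395
E[score] = 0.7857 + 0.9623 + 0.3395 = 2.0875

2.09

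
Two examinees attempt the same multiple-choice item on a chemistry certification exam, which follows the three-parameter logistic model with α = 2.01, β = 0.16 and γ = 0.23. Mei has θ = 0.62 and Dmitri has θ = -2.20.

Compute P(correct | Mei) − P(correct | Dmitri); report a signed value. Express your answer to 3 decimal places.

P(θ) = γ + (1 − γ) · 1 / (1 + exp(−α(θ − β)))
P(Mei) = 0.7813  [exponent 0.9246]
P(Dmitri) = 0.2366  [exponent -4.7436]
Difference = 0.7813 − 0.2366 = 0.5447

0.545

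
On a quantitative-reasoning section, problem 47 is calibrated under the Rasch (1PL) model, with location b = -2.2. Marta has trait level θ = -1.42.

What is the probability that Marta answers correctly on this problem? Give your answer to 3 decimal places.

P(θ) = 1 / (1 + exp(−(θ − b)))
Exponent: (-1.42 − (-2.2)) = 0.7800
1/(1 + e^{-0.7800}) = 0.6857
P = 0.6857

0.686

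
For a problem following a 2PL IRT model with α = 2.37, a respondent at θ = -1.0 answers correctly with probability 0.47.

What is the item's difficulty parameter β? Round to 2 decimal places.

P(θ) = 1 / (1 + exp(−α(θ − β)))
logit(0.47) = ln(0.47/0.53) = -0.1201
β = θ − logit/(α) = -1.0 − (-0.1201)/2.3700 = -0.9493

-0.95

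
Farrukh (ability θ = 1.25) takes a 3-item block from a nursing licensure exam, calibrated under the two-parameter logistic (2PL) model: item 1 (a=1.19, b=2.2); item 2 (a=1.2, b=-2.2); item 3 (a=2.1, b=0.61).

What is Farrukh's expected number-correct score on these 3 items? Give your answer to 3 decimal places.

P(θ) = 1 / (1 + exp(−a(θ − b)))
P_1 = 1/(1+e^{1.1305}) = 0.2441
P_2 = 1/(1+e^{-4.1400}) = 0.9843
P_3 = 1/(1+e^{-1.3440}) = 0.7931
E[score] = 0.2441 + 0.9843 + 0.7931 = 2.0215

2.022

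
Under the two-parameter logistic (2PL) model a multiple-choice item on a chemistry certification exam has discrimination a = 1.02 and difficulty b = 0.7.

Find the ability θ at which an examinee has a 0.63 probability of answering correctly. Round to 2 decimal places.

1.22

P(θ) = 1 / (1 + exp(−a(θ − b)))
logit = ln(0.6300/0.3700) = 0.5322
θ = b + logit/(a) = 0.7 + 0.5322/1.0200 = 1.2218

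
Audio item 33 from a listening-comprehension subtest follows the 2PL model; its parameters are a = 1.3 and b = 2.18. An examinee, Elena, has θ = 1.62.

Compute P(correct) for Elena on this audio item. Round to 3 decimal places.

0.326

P(θ) = 1 / (1 + exp(−a(θ − b)))
Exponent: 1.3 × (1.62 − 2.18) = -0.7280
1/(1 + e^{0.7280}) = 0.3256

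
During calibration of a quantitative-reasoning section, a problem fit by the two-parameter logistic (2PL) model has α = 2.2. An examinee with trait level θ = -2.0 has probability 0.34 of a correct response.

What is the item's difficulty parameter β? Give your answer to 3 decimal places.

-1.699

P(θ) = 1 / (1 + exp(−α(θ − β)))
logit(0.34) = ln(0.34/0.66) = -0.6633
β = θ − logit/(α) = -2.0 − (-0.6633)/2.2000 = -1.6985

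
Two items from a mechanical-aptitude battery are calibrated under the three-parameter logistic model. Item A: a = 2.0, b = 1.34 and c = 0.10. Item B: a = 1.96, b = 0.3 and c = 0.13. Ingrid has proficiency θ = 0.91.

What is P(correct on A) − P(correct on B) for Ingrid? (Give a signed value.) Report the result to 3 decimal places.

-0.430

P(θ) = c + (1 − c) · 1 / (1 + exp(−a(θ − b)))
P_A = 0.3676
P_B = 0.7979
P_A − P_B = -0.4303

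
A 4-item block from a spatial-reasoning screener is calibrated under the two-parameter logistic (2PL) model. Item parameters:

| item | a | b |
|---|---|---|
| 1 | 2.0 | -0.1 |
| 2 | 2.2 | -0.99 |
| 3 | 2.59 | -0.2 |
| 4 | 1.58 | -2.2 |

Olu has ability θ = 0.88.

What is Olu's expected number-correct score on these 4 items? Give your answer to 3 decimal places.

P(θ) = 1 / (1 + exp(−a(θ − b)))
P_1 = 1/(1+e^{-1.9600}) = 0.8765
P_2 = 1/(1+e^{-4.1140}) = 0.9839
P_3 = 1/(1+e^{-2.7972}) = 0.9425
P_4 = 1/(1+e^{-4.8664}) = 0.9924
E[score] = 0.8765 + 0.9839 + 0.9425 + 0.9924 = 3.7953

3.795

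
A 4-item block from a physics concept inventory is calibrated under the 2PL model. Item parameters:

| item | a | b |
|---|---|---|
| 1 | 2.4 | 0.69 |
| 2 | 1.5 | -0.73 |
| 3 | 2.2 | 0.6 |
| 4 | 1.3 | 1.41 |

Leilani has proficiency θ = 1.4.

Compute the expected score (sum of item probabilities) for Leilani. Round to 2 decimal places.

3.16

P(θ) = 1 / (1 + exp(−a(θ − b)))
P_1 = 1/(1+e^{-1.7040}) = 0.8461
P_2 = 1/(1+e^{-3.1950}) = 0.9606
P_3 = 1/(1+e^{-1.7600}) = 0.8532
P_4 = 1/(1+e^{0.0130}) = 0.4968
E[score] = 0.8461 + 0.9606 + 0.8532 + 0.4968 = 3.1567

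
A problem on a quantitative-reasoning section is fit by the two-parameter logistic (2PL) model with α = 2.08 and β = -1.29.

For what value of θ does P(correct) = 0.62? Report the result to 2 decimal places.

-1.05

P(θ) = 1 / (1 + exp(−α(θ − β)))
logit = ln(0.6200/0.3800) = 0.4895
θ = β + logit/(α) = -1.29 + 0.4895/2.0800 = -1.0546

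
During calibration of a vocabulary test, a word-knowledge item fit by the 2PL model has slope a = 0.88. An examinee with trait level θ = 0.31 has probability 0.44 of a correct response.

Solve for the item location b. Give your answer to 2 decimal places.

P(θ) = 1 / (1 + exp(−a(θ − b)))
logit(0.44) = ln(0.44/0.56) = -0.2412
b = θ − logit/(a) = 0.31 − (-0.2412)/0.8800 = 0.5840

0.58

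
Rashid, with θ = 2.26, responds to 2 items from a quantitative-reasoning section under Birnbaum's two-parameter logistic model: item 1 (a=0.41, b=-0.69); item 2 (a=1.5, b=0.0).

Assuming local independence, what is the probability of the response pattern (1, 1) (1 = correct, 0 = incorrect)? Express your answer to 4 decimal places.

0.7451

P(θ) = 1 / (1 + exp(−a(θ − b)))
P_1 = 1/(1+e^{-1.2095}) = 0.7702
P_2 = 1/(1+e^{-3.3900}) = 0.9674
L = P_1 × P_2 = 0.7702 × 0.9674 = 0.74509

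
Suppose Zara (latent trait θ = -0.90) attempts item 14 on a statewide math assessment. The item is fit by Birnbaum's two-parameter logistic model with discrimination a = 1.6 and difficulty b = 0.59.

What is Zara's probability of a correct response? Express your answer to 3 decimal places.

P(θ) = 1 / (1 + exp(−a(θ − b)))
Exponent: 1.6 × (-0.90 − 0.59) = -2.3840
1/(1 + e^{2.3840}) = 0.0844

0.084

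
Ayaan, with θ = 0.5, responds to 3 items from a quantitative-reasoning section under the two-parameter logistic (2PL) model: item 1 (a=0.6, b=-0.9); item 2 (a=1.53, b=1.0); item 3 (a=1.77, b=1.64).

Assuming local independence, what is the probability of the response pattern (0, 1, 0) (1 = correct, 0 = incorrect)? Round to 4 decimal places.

0.0845

P(θ) = 1 / (1 + exp(−a(θ − b)))
P_1 = 1/(1+e^{-0.8400}) = 0.6985
P_2 = 1/(1+e^{0.7650}) = 0.3176
P_3 = 1/(1+e^{2.0178}) = 0.1173
L = (1−P_1) × P_2 × (1−P_3) = 0.3015 × 0.3176 × 0.8827 = 0.08452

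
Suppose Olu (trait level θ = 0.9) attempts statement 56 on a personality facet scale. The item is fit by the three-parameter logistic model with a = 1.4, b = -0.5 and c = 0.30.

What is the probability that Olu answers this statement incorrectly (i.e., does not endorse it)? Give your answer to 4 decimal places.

0.0864

P(θ) = c + (1 − c) · 1 / (1 + exp(−a(θ − b)))
Exponent: 1.4 × (0.9 − (-0.5)) = 1.9600
1/(1 + e^{-1.9600}) = 0.8765
P = 0.30 + 0.70 × 0.8765 = 0.9136
P(incorrect) = 1 − 0.9136 = 0.0864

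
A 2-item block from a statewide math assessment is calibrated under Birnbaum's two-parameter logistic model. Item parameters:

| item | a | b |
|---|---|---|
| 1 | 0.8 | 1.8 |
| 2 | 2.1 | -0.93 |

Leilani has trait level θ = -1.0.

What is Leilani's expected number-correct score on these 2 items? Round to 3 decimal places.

0.560

P(θ) = 1 / (1 + exp(−a(θ − b)))
P_1 = 1/(1+e^{2.2400}) = 0.0962
P_2 = 1/(1+e^{0.1470}) = 0.4633
E[score] = 0.0962 + 0.4633 = 0.5595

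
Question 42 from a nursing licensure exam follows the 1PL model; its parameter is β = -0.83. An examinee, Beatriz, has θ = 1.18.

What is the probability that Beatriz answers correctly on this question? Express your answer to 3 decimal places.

P(θ) = 1 / (1 + exp(−(θ − β)))
Exponent: (1.18 − (-0.83)) = 2.0100
1/(1 + e^{-2.0100}) = 0.8818
P = 0.8818

0.882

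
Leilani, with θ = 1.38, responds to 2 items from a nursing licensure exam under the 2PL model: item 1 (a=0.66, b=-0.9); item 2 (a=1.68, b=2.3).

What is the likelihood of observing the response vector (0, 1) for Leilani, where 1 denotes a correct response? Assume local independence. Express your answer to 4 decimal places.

P(θ) = 1 / (1 + exp(−a(θ − b)))
P_1 = 1/(1+e^{-1.5048}) = 0.8183
P_2 = 1/(1+e^{1.5456}) = 0.1757
L = (1−P_1) × P_2 = 0.1817 × 0.1757 = 0.03193

0.0319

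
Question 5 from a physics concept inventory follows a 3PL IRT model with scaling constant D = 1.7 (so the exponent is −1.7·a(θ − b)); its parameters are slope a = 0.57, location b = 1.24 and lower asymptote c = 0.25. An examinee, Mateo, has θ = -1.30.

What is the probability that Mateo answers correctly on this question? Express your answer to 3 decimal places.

0.309

P(θ) = c + (1 − c) · 1 / (1 + exp(−D·a(θ − b)))
Exponent: 1.7 × 0.57 × (-1.30 − 1.24) = -2.4613
1/(1 + e^{2.4613}) = 0.0786
P = 0.25 + 0.75 × 0.0786 = 0.3090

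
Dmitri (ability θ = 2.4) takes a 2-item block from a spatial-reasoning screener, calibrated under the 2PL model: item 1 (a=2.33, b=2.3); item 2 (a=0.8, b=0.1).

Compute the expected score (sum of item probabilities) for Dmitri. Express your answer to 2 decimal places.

P(θ) = 1 / (1 + exp(−a(θ − b)))
P_1 = 1/(1+e^{-0.2330}) = 0.5580
P_2 = 1/(1+e^{-1.8400}) = 0.8629
E[score] = 0.5580 + 0.8629 = 1.4209

1.42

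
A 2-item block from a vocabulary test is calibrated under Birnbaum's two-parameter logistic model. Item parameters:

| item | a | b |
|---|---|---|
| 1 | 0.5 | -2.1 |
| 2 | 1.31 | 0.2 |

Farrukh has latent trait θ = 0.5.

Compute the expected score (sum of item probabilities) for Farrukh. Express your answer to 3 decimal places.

P(θ) = 1 / (1 + exp(−a(θ − b)))
P_1 = 1/(1+e^{-1.3000}) = 0.7858
P_2 = 1/(1+e^{-0.3930}) = 0.5970
E[score] = 0.7858 + 0.5970 = 1.3828

1.383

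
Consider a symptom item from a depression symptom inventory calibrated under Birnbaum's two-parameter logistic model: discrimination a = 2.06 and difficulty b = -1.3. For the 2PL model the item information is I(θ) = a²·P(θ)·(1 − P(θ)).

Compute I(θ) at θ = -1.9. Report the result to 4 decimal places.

P = 1/(1+e^{1.2360}) = 0.2251
P(1−P) = 0.2251 × 0.7749 = 0.1744
I = a² × P(1−P) = 2.06² × 0.1744 = 0.74029

0.7403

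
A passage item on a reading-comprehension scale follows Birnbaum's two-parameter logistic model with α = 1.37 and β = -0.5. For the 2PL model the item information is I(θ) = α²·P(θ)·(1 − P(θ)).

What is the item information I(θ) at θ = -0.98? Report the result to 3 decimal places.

0.422

P = 1/(1+e^{0.6576}) = 0.3413
P(1−P) = 0.3413 × 0.6587 = 0.2248
I = α² × P(1−P) = 1.37² × 0.2248 = 0.42194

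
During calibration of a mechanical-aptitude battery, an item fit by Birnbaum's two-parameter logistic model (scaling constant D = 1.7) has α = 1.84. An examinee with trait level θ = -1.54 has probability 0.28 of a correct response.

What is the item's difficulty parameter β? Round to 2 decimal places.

-1.24

P(θ) = 1 / (1 + exp(−D·α(θ − β)))
logit(0.28) = ln(0.28/0.72) = -0.9445
β = θ − logit/(1.7·α) = -1.54 − (-0.9445)/3.1280 = -1.2381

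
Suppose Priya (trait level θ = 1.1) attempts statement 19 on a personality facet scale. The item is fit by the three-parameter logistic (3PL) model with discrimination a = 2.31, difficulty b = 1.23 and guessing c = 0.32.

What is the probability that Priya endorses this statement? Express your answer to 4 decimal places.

0.6093

P(θ) = c + (1 − c) · 1 / (1 + exp(−a(θ − b)))
Exponent: 2.31 × (1.1 − 1.23) = -0.3003
1/(1 + e^{0.3003}) = 0.4255
P = 0.32 + 0.68 × 0.4255 = 0.6093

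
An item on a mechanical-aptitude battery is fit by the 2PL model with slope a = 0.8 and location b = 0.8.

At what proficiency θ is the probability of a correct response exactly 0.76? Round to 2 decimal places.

2.24

P(θ) = 1 / (1 + exp(−a(θ − b)))
logit = ln(0.7600/0.2400) = 1.1527
θ = b + logit/(a) = 0.8 + 1.1527/0.8000 = 2.2408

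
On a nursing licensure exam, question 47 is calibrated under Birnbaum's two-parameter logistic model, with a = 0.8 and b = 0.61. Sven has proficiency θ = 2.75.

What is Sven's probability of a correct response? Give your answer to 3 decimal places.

P(θ) = 1 / (1 + exp(−a(θ − b)))
Exponent: 0.8 × (2.75 − 0.61) = 1.7120
1/(1 + e^{-1.7120}) = 0.8471

0.847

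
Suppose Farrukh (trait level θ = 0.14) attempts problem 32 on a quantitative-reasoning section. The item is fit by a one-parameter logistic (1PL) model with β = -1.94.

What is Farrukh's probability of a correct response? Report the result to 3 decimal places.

P(θ) = 1 / (1 + exp(−(θ − β)))
Exponent: (0.14 − (-1.94)) = 2.0800
1/(1 + e^{-2.0800}) = 0.8889
P = 0.8889

0.889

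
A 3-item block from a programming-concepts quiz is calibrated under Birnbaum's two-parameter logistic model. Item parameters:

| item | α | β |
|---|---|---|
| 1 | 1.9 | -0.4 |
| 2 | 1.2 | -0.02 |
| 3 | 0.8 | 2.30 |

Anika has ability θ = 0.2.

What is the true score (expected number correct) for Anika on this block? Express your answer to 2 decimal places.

1.48

P(θ) = 1 / (1 + exp(−α(θ − β)))
P_1 = 1/(1+e^{-1.1400}) = 0.7577
P_2 = 1/(1+e^{-0.2640}) = 0.5656
P_3 = 1/(1+e^{1.6800}) = 0.1571
E[score] = 0.7577 + 0.5656 + 0.1571 = 1.4804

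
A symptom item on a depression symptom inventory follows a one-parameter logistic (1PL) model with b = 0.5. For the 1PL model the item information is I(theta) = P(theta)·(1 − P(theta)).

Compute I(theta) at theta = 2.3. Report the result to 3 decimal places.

P = 1/(1+e^{-1.8000}) = 0.8581
P(1−P) = 0.8581 × 0.1419 = 0.1217
I = P(1−P) = 0.12173

0.122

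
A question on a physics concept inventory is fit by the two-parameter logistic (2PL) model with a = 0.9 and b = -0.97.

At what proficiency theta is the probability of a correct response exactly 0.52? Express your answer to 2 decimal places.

-0.88

P(theta) = 1 / (1 + exp(−a(theta − b)))
logit = ln(0.5200/0.4800) = 0.0800
theta = b + logit/(a) = -0.97 + 0.0800/0.9000 = -0.8811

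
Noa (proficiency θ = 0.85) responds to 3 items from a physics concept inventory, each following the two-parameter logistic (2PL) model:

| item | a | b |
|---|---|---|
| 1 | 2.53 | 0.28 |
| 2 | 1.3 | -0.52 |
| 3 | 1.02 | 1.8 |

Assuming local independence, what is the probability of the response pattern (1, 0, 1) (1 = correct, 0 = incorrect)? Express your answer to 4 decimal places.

0.0321

P(θ) = 1 / (1 + exp(−a(θ − b)))
P_1 = 1/(1+e^{-1.4421}) = 0.8088
P_2 = 1/(1+e^{-1.7810}) = 0.8558
P_3 = 1/(1+e^{0.9690}) = 0.2751
L = P_1 × (1−P_2) × P_3 = 0.8088 × 0.1442 × 0.2751 = 0.03208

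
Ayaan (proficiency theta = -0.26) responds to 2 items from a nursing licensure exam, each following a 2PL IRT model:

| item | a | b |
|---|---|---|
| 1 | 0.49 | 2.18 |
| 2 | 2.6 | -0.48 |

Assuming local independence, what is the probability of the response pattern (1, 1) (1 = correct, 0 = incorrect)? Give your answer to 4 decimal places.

P(theta) = 1 / (1 + exp(−a(theta − b)))
P_1 = 1/(1+e^{1.1956}) = 0.2323
P_2 = 1/(1+e^{-0.5720}) = 0.6392
L = P_1 × P_2 = 0.2323 × 0.6392 = 0.14847

0.1485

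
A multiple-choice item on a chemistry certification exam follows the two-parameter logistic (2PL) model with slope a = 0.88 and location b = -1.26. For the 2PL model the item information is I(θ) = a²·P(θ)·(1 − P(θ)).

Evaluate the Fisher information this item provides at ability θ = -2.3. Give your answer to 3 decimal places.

0.158

P = 1/(1+e^{0.9152}) = 0.2859
P(1−P) = 0.2859 × 0.7141 = 0.2042
I = a² × P(1−P) = 0.88² × 0.2042 = 0.15811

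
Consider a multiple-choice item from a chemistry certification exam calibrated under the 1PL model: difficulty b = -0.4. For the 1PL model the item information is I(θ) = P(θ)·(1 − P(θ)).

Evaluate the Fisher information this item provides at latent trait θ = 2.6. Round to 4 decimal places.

0.0452

P = 1/(1+e^{-3.0000}) = 0.9526
P(1−P) = 0.9526 × 0.0474 = 0.0452
I = P(1−P) = 0.04518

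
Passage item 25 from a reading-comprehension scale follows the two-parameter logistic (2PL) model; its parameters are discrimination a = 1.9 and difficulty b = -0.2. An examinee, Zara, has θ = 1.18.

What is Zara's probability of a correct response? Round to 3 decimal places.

P(θ) = 1 / (1 + exp(−a(θ − b)))
Exponent: 1.9 × (1.18 − (-0.2)) = 2.6220
1/(1 + e^{-2.6220}) = 0.9323

0.932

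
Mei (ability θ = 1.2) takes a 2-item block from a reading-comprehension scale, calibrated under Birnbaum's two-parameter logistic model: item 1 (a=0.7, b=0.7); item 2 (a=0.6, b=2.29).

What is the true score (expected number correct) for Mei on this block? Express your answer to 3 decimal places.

P(θ) = 1 / (1 + exp(−a(θ − b)))
P_1 = 1/(1+e^{-0.3500}) = 0.5866
P_2 = 1/(1+e^{0.6540}) = 0.3421
E[score] = 0.5866 + 0.3421 = 0.9287

0.929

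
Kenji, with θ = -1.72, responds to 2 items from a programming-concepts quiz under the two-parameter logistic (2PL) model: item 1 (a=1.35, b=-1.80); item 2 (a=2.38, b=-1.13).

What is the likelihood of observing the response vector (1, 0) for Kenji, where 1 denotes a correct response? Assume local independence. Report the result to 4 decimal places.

P(θ) = 1 / (1 + exp(−a(θ − b)))
P_1 = 1/(1+e^{-0.1080}) = 0.5270
P_2 = 1/(1+e^{1.4042}) = 0.1972
L = P_1 × (1−P_2) = 0.5270 × 0.8028 = 0.42308

0.4231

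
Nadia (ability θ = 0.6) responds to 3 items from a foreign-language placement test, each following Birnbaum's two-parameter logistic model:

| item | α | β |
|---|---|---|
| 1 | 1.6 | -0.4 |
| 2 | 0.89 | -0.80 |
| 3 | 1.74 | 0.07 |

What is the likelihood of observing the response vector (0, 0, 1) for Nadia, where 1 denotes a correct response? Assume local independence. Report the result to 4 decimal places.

0.0268

P(θ) = 1 / (1 + exp(−α(θ − β)))
P_1 = 1/(1+e^{-1.6000}) = 0.8320
P_2 = 1/(1+e^{-1.2460}) = 0.7766
P_3 = 1/(1+e^{-0.9222}) = 0.7155
L = (1−P_1) × (1−P_2) × P_3 = 0.1680 × 0.2234 × 0.7155 = 0.02685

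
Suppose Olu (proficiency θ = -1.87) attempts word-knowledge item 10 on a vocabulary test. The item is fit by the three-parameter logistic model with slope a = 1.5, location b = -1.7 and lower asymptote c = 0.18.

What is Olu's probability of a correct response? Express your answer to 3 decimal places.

0.538

P(θ) = c + (1 − c) · 1 / (1 + exp(−a(θ − b)))
Exponent: 1.5 × (-1.87 − (-1.7)) = -0.2550
1/(1 + e^{0.2550}) = 0.4366
P = 0.18 + 0.82 × 0.4366 = 0.5380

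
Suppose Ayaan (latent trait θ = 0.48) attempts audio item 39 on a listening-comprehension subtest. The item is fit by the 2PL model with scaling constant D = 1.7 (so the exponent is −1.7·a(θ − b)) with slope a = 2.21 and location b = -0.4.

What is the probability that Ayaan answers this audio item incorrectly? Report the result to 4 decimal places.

0.0354

P(θ) = 1 / (1 + exp(−D·a(θ − b)))
Exponent: 1.7 × 2.21 × (0.48 − (-0.4)) = 3.3062
1/(1 + e^{-3.3062}) = 0.9646
P = 0.9646
P(incorrect) = 1 − 0.9646 = 0.0354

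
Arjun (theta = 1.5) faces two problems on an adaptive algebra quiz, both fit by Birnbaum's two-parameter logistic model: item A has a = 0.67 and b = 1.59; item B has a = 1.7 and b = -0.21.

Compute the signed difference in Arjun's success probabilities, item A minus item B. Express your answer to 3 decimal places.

P(theta) = 1 / (1 + exp(−a(theta − b)))
P_A = 0.4849
P_B = 0.9482
P_A − P_B = -0.4633

-0.463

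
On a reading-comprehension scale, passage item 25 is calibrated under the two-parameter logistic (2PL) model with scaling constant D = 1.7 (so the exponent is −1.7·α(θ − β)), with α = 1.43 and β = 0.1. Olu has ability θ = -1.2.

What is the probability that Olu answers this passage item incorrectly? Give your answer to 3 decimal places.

P(θ) = 1 / (1 + exp(−D·α(θ − β)))
Exponent: 1.7 × 1.43 × (-1.2 − 0.1) = -3.1603
1/(1 + e^{3.1603}) = 0.0407
P = 0.0407
P(incorrect) = 1 − 0.0407 = 0.9593

0.959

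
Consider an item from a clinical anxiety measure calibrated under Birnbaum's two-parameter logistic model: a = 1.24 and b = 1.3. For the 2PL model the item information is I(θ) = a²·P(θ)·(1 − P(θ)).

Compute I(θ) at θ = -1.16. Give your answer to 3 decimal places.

P = 1/(1+e^{3.0504}) = 0.0452
P(1−P) = 0.0452 × 0.9548 = 0.0432
I = a² × P(1−P) = 1.24² × 0.0432 = 0.06636

0.066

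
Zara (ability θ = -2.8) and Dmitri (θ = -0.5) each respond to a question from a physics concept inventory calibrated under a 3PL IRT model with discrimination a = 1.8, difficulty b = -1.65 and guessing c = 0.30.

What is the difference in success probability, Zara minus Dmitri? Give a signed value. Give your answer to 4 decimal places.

-0.5431

P(θ) = c + (1 − c) · 1 / (1 + exp(−a(θ − b)))
P(Zara) = 0.3784  [exponent -2.0700]
P(Dmitri) = 0.9216  [exponent 2.0700]
Difference = 0.3784 − 0.9216 = -0.5431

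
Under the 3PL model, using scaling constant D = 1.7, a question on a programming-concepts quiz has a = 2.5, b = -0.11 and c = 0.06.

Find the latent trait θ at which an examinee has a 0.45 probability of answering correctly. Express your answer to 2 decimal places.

-0.19

P(θ) = c + (1 − c) · 1 / (1 + exp(−D·a(θ − b)))
Remove guessing floor: (0.45 − 0.06)/(1 − 0.06) = 0.4149
logit = ln(0.4149/0.5851) = -0.3438
θ = b + logit/(1.7·a) = -0.11 + (-0.3438)/4.2500 = -0.1909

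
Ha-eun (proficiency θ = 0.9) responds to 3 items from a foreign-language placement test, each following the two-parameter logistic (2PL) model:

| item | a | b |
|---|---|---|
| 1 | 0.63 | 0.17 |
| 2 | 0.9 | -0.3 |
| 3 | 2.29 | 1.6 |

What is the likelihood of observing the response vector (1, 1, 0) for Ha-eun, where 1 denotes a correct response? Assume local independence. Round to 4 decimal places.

P(θ) = 1 / (1 + exp(−a(θ − b)))
P_1 = 1/(1+e^{-0.4599}) = 0.6130
P_2 = 1/(1+e^{-1.0800}) = 0.7465
P_3 = 1/(1+e^{1.6030}) = 0.1676
L = P_1 × P_2 × (1−P_3) = 0.6130 × 0.7465 × 0.8324 = 0.38092

0.3809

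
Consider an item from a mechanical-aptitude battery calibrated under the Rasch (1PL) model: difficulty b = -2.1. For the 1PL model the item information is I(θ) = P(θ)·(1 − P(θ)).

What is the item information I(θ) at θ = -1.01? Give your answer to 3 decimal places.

P = 1/(1+e^{-1.0900}) = 0.7484
P(1−P) = 0.7484 × 0.2516 = 0.1883
I = P(1−P) = 0.18831

0.188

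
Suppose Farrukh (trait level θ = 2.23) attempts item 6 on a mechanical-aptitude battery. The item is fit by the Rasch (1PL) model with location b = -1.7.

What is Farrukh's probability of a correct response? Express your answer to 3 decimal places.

0.981

P(θ) = 1 / (1 + exp(−(θ − b)))
Exponent: (2.23 − (-1.7)) = 3.9300
1/(1 + e^{-3.9300}) = 0.9807
P = 0.9807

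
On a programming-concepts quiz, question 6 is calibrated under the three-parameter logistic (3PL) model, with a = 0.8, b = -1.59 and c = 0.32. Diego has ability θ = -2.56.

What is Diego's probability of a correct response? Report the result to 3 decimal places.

P(θ) = c + (1 − c) · 1 / (1 + exp(−a(θ − b)))
Exponent: 0.8 × (-2.56 − (-1.59)) = -0.7760
1/(1 + e^{0.7760}) = 0.3152
P = 0.32 + 0.68 × 0.3152 = 0.5343

0.534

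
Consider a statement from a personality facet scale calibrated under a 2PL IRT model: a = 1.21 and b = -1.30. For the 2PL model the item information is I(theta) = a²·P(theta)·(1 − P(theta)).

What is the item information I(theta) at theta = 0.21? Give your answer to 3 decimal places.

0.175

P = 1/(1+e^{-1.8271}) = 0.8614
P(1−P) = 0.8614 × 0.1386 = 0.1194
I = a² × P(1−P) = 1.21² × 0.1194 = 0.17478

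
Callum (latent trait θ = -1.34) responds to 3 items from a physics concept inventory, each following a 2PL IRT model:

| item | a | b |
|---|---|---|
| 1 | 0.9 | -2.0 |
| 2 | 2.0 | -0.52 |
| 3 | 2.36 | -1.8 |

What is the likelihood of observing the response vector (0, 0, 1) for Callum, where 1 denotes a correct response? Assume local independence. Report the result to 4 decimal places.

P(θ) = 1 / (1 + exp(−a(θ − b)))
P_1 = 1/(1+e^{-0.5940}) = 0.6443
P_2 = 1/(1+e^{1.6400}) = 0.1625
P_3 = 1/(1+e^{-1.0856}) = 0.7476
L = (1−P_1) × (1−P_2) × P_3 = 0.3557 × 0.8375 × 0.7476 = 0.22272

0.2227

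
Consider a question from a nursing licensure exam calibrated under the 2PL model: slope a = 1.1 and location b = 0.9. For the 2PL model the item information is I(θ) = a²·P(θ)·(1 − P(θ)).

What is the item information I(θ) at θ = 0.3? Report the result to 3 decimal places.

P = 1/(1+e^{0.6600}) = 0.3407
P(1−P) = 0.3407 × 0.6593 = 0.2246
I = a² × P(1−P) = 1.1² × 0.2246 = 0.27181

0.272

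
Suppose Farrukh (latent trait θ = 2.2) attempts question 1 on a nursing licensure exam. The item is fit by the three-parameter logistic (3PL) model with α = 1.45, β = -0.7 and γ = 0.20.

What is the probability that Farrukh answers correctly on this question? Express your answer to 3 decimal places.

P(θ) = γ + (1 − γ) · 1 / (1 + exp(−α(θ − β)))
Exponent: 1.45 × (2.2 − (-0.7)) = 4.2050
1/(1 + e^{-4.2050}) = 0.9853
P = 0.20 + 0.80 × 0.9853 = 0.9882

0.988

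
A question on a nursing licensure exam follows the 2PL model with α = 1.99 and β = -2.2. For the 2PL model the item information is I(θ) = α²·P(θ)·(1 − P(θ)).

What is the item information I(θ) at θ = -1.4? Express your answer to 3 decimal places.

P = 1/(1+e^{-1.5920}) = 0.8309
P(1−P) = 0.8309 × 0.1691 = 0.1405
I = α² × P(1−P) = 1.99² × 0.1405 = 0.55642

0.556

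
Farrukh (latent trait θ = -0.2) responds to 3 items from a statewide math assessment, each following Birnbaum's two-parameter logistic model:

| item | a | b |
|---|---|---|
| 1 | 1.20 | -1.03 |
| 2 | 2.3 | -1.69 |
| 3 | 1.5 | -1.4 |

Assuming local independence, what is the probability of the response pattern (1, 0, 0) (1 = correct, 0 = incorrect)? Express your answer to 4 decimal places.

0.0033

P(θ) = 1 / (1 + exp(−a(θ − b)))
P_1 = 1/(1+e^{-0.9960}) = 0.7303
P_2 = 1/(1+e^{-3.4270}) = 0.9685
P_3 = 1/(1+e^{-1.8000}) = 0.8581
L = P_1 × (1−P_2) × (1−P_3) = 0.7303 × 0.0315 × 0.1419 = 0.00326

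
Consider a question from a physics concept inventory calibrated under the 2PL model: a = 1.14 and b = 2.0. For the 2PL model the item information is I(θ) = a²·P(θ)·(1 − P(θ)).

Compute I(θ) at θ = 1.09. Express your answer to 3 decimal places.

P = 1/(1+e^{1.0374}) = 0.2617
P(1−P) = 0.2617 × 0.7383 = 0.1932
I = a² × P(1−P) = 1.14² × 0.1932 = 0.25107

0.251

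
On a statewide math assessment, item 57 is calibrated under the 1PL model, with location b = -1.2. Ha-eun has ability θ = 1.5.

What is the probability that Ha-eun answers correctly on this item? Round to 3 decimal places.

P(θ) = 1 / (1 + exp(−(θ − b)))
Exponent: (1.5 − (-1.2)) = 2.7000
1/(1 + e^{-2.7000}) = 0.9370
P = 0.9370

0.937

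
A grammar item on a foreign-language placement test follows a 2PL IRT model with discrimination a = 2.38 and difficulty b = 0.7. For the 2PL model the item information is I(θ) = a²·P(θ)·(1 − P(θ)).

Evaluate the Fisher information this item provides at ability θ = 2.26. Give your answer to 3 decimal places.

P = 1/(1+e^{-3.7128}) = 0.9762
P(1−P) = 0.9762 × 0.0238 = 0.0233
I = a² × P(1−P) = 2.38² × 0.0233 = 0.13175

0.132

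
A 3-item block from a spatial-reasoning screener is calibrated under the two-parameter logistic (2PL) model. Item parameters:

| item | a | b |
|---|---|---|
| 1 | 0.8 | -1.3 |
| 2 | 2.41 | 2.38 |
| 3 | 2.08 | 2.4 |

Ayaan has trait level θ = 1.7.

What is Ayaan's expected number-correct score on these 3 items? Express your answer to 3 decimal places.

P(θ) = 1 / (1 + exp(−a(θ − b)))
P_1 = 1/(1+e^{-2.4000}) = 0.9168
P_2 = 1/(1+e^{1.6388}) = 0.1626
P_3 = 1/(1+e^{1.4560}) = 0.1891
E[score] = 0.9168 + 0.1626 + 0.1891 = 1.2685

1.269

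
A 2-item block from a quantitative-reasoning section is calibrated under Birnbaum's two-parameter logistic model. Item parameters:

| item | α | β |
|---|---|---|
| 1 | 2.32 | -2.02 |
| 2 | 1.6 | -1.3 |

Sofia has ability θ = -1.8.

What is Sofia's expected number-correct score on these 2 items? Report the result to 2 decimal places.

P(θ) = 1 / (1 + exp(−α(θ − β)))
P_1 = 1/(1+e^{-0.5104}) = 0.6249
P_2 = 1/(1+e^{0.8000}) = 0.3100
E[score] = 0.6249 + 0.3100 = 0.9349

0.93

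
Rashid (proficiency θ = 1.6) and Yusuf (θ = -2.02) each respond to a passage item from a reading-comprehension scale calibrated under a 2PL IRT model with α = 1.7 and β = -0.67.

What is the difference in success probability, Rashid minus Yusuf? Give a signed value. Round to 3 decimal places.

0.888

P(θ) = 1 / (1 + exp(−α(θ − β)))
P(Rashid) = 0.9793  [exponent 3.8590]
P(Yusuf) = 0.0915  [exponent -2.2950]
Difference = 0.9793 − 0.0915 = 0.8878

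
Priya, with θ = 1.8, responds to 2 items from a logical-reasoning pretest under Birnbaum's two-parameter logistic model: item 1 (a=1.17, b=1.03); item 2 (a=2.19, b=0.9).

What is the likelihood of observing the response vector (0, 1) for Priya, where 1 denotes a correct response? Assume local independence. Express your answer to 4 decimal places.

P(θ) = 1 / (1 + exp(−a(θ − b)))
P_1 = 1/(1+e^{-0.9009}) = 0.7111
P_2 = 1/(1+e^{-1.9710}) = 0.8777
L = (1−P_1) × P_2 = 0.2889 × 0.8777 = 0.25354

0.2535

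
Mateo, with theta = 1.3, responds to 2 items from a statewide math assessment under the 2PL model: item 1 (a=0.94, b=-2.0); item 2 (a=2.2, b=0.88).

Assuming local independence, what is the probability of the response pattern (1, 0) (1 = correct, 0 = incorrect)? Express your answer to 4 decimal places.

0.2719

P(theta) = 1 / (1 + exp(−a(theta − b)))
P_1 = 1/(1+e^{-3.1020}) = 0.9570
P_2 = 1/(1+e^{-0.9240}) = 0.7159
L = P_1 × (1−P_2) = 0.9570 × 0.2841 = 0.27192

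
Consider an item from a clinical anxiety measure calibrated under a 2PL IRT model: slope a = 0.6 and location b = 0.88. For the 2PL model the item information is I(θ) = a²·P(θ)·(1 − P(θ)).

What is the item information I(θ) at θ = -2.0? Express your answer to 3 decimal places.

P = 1/(1+e^{1.7280}) = 0.1508
P(1−P) = 0.1508 × 0.8492 = 0.1281
I = a² × P(1−P) = 0.6² × 0.1281 = 0.04611

0.046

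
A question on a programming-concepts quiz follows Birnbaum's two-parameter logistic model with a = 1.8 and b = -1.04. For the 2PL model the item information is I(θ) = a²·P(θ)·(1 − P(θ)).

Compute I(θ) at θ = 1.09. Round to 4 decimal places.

P = 1/(1+e^{-3.8340}) = 0.9788
P(1−P) = 0.9788 × 0.0212 = 0.0207
I = a² × P(1−P) = 1.8² × 0.0207 = 0.06712

0.0671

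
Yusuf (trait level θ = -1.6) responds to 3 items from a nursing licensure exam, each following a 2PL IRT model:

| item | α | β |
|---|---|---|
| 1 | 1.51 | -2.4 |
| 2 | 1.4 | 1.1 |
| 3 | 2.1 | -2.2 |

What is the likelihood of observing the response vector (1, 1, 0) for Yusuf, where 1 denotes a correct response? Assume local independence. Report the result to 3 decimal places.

0.004

P(θ) = 1 / (1 + exp(−α(θ − β)))
P_1 = 1/(1+e^{-1.2080}) = 0.7699
P_2 = 1/(1+e^{3.7800}) = 0.0223
P_3 = 1/(1+e^{-1.2600}) = 0.7790
L = P_1 × P_2 × (1−P_3) = 0.7699 × 0.0223 × 0.2210 = 0.00380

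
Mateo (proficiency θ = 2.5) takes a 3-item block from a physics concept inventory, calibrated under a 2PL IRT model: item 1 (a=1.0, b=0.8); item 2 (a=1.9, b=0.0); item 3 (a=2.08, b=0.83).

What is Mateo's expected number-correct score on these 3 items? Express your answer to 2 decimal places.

2.81

P(θ) = 1 / (1 + exp(−a(θ − b)))
P_1 = 1/(1+e^{-1.7000}) = 0.8455
P_2 = 1/(1+e^{-4.7500}) = 0.9914
P_3 = 1/(1+e^{-3.4736}) = 0.9699
E[score] = 0.8455 + 0.9914 + 0.9699 = 2.8069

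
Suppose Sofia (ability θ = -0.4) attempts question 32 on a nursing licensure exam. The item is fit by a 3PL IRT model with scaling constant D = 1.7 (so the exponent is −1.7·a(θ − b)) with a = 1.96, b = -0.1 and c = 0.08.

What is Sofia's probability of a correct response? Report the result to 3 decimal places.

P(θ) = c + (1 − c) · 1 / (1 + exp(−D·a(θ − b)))
Exponent: 1.7 × 1.96 × (-0.4 − (-0.1)) = -0.9996
1/(1 + e^{0.9996}) = 0.2690
P = 0.08 + 0.92 × 0.2690 = 0.3275

0.327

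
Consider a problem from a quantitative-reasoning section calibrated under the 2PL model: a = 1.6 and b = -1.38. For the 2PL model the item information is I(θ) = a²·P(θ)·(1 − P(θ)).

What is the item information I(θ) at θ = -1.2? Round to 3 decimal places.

0.627

P = 1/(1+e^{-0.2880}) = 0.5715
P(1−P) = 0.5715 × 0.4285 = 0.2449
I = a² × P(1−P) = 1.6² × 0.2449 = 0.62691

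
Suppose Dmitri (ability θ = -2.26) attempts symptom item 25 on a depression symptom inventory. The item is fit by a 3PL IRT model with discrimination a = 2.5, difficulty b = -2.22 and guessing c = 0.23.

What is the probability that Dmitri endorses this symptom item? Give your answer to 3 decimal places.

0.596

P(θ) = c + (1 − c) · 1 / (1 + exp(−a(θ − b)))
Exponent: 2.5 × (-2.26 − (-2.22)) = -0.1000
1/(1 + e^{0.1000}) = 0.4750
P = 0.23 + 0.77 × 0.4750 = 0.5958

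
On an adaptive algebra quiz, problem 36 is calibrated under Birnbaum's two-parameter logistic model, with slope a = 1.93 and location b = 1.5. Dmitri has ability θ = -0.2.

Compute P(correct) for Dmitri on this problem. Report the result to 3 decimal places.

0.036

P(θ) = 1 / (1 + exp(−a(θ − b)))
Exponent: 1.93 × (-0.2 − 1.5) = -3.2810
1/(1 + e^{3.2810}) = 0.0362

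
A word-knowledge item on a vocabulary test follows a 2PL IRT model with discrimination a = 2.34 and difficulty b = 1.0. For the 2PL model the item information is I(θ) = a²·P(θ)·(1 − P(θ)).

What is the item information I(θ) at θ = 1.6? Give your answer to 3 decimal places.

0.867

P = 1/(1+e^{-1.4040}) = 0.8028
P(1−P) = 0.8028 × 0.1972 = 0.1583
I = a² × P(1−P) = 2.34² × 0.1583 = 0.86679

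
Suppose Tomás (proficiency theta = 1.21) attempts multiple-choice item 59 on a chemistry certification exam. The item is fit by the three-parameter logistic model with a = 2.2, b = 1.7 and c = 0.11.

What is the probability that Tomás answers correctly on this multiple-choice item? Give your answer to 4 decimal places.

P(theta) = c + (1 − c) · 1 / (1 + exp(−a(theta − b)))
Exponent: 2.2 × (1.21 − 1.7) = -1.0780
1/(1 + e^{1.0780}) = 0.2539
P = 0.11 + 0.89 × 0.2539 = 0.3360

0.3360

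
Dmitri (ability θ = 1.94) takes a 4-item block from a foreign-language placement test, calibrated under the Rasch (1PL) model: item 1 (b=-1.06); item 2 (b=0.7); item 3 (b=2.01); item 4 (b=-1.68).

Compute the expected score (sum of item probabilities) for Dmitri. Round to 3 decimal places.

3.185

P(θ) = 1 / (1 + exp(−(θ − b)))
P_1 = 1/(1+e^{-3.0000}) = 0.9526
P_2 = 1/(1+e^{-1.2400}) = 0.7756
P_3 = 1/(1+e^{0.0700}) = 0.4825
P_4 = 1/(1+e^{-3.6200}) = 0.9739
E[score] = 0.9526 + 0.7756 + 0.4825 + 0.9739 = 3.1846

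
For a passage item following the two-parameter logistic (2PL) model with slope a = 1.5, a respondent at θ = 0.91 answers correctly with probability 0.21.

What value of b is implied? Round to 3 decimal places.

P(θ) = 1 / (1 + exp(−a(θ − b)))
logit(0.21) = ln(0.21/0.79) = -1.3249
b = θ − logit/(a) = 0.91 − (-1.3249)/1.5000 = 1.7933

1.793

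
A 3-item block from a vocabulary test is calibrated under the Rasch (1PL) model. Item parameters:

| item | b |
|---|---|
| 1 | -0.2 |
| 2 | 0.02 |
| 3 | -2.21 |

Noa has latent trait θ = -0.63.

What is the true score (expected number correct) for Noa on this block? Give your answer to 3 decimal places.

1.566

P(θ) = 1 / (1 + exp(−(θ − b)))
P_1 = 1/(1+e^{0.4300}) = 0.3941
P_2 = 1/(1+e^{0.6500}) = 0.3430
P_3 = 1/(1+e^{-1.5800}) = 0.8292
E[score] = 0.3941 + 0.3430 + 0.8292 = 1.5663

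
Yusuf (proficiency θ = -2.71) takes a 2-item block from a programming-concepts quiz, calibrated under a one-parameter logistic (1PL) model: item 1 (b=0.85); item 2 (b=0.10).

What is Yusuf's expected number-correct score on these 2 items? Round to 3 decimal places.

0.084

P(θ) = 1 / (1 + exp(−(θ − b)))
P_1 = 1/(1+e^{3.5600}) = 0.0277
P_2 = 1/(1+e^{2.8100}) = 0.0568
E[score] = 0.0277 + 0.0568 = 0.0844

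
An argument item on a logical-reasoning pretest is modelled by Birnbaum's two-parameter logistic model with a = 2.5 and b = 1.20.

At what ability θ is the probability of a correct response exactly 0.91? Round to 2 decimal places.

2.13

P(θ) = 1 / (1 + exp(−a(θ − b)))
logit = ln(0.9100/0.0900) = 2.3136
θ = b + logit/(a) = 1.20 + 2.3136/2.5000 = 2.1255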